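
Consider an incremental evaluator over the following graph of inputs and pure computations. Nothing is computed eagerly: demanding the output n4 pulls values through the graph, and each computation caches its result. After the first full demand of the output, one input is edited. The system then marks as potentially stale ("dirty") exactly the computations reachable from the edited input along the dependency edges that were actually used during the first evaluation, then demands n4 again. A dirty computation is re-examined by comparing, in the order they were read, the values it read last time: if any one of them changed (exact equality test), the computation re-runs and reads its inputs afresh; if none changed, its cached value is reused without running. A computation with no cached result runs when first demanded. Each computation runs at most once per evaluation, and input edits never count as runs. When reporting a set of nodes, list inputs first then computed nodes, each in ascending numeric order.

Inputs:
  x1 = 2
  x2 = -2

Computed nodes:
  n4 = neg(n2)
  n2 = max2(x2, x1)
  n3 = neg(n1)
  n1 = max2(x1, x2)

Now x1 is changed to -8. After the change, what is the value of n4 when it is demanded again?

n4 now evaluates to 2.

Initial pass — values computed on the first demand:
  n2 = max2(-2, 2) = 2
  n4 = neg(2) = -2

Second demand — change propagation:
  n2: re-runs because x1 2->-8; new result -2.
  n4: re-runs because n2 2->-2; new result 2.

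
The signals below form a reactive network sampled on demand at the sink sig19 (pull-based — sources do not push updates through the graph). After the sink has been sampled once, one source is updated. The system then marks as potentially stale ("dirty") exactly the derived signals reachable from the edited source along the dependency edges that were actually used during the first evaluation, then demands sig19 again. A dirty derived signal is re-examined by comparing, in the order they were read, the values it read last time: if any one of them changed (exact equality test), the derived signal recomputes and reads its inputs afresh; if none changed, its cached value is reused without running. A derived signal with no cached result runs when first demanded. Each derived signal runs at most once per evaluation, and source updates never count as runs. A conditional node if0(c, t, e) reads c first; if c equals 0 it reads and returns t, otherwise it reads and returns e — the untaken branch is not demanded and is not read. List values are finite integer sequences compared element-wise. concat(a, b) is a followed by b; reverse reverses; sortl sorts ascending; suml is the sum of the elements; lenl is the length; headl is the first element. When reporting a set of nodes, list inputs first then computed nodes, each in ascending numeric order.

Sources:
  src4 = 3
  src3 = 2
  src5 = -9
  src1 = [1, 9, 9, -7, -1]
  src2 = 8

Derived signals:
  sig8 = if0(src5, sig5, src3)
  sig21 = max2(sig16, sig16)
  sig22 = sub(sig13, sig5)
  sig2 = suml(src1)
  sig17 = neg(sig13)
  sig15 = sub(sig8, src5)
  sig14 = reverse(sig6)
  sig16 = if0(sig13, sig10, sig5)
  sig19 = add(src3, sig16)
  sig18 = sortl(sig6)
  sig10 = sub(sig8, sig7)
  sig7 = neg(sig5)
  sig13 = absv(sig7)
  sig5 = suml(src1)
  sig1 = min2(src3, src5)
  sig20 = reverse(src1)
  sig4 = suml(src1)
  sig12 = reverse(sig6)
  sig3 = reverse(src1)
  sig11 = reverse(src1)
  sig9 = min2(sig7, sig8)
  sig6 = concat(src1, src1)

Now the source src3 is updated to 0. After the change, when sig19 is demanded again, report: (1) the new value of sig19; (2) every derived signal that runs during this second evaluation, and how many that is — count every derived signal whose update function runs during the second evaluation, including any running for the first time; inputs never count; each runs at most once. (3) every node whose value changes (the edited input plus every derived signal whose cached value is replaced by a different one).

sig19 now evaluates to 11.
Run set: sig19 (1 run).
Changed values: src3, sig19.

Initial pass — values computed on the first demand:
  sig5 = suml([1, 9, 9, -7, -1]) = 11
  sig7 = neg(11) = -11
  sig13 = absv(-11) = 11
  sig16 = if0(sig13=11 -> else branch sig5) = 11
  sig19 = add(2, 11) = 13

Second demand — change propagation:
  sig19: re-runs because src3 2->0; new result 11.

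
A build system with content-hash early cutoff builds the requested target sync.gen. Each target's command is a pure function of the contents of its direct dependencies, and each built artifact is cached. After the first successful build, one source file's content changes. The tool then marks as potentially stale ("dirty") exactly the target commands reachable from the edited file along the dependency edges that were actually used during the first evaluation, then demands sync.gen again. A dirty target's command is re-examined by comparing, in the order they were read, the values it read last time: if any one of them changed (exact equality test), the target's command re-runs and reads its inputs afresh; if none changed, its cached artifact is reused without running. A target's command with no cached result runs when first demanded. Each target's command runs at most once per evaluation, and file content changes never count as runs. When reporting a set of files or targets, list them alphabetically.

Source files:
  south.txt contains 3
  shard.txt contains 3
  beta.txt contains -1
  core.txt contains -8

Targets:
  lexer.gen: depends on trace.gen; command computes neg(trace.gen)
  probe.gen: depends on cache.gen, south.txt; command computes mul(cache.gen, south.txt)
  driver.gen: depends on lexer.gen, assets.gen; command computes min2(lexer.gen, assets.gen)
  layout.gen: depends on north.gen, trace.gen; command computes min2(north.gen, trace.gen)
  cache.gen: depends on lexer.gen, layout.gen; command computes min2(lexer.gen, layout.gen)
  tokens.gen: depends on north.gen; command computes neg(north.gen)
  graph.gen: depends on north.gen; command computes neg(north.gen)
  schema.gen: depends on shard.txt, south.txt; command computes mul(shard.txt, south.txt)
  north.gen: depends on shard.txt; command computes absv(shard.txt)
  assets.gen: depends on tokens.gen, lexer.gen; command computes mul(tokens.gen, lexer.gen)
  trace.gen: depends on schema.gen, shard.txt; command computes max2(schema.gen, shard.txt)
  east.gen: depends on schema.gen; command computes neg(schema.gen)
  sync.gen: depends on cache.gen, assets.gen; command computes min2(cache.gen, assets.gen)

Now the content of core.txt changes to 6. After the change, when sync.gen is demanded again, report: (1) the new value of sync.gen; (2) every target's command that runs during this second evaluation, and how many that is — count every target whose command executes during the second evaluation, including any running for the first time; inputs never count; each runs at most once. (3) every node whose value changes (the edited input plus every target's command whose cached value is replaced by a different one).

First evaluation (everything demanded from the output):
  north.gen = absv(3) = 3
  schema.gen = mul(3, 3) = 9
  tokens.gen = neg(3) = -3
  trace.gen = max2(9, 3) = 9
  layout.gen = min2(3, 9) = 3
  lexer.gen = neg(9) = -9
  assets.gen = mul(-3, -9) = 27
  cache.gen = min2(-9, 3) = -9
  sync.gen = min2(-9, 27) = -9

Propagation after the edit:
  core.txt feeds no computation that the output demands — nothing is marked dirty and nothing runs.

Key observation: core.txt is never demanded by the output, so the edit triggers no recomputation at all.

New value of sync.gen: -9.
Target commands that run: none — 0 in total.
Values that change: core.txt.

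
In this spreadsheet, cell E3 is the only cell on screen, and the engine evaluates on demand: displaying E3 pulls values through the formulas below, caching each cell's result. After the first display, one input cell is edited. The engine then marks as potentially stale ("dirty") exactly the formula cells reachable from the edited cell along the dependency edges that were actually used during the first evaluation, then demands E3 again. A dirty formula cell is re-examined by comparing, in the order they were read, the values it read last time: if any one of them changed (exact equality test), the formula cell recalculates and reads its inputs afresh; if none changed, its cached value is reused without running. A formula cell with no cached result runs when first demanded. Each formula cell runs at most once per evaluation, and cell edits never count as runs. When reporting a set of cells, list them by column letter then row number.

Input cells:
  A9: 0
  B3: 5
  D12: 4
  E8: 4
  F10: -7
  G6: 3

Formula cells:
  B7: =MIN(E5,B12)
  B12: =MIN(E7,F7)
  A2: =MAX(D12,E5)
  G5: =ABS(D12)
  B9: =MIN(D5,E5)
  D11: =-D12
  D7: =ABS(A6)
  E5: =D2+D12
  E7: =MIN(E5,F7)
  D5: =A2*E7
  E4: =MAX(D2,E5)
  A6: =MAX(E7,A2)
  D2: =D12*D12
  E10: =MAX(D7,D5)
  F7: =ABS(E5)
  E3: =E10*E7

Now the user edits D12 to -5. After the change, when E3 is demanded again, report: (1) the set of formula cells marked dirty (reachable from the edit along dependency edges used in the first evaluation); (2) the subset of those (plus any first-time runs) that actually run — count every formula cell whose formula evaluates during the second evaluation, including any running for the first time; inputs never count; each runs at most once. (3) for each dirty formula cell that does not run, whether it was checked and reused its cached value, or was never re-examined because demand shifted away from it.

Dirty set: A2, A6, D2, D5, D7, E3, E5, E7, E10, F7.
Run set: A2, D2, E5 (3 run).
Re-examined without running (cache reused): A6, D5, D7, E3, E7, E10, F7.
The important point: at F7 every value read last time is unchanged, so the dirty flag clears without a run.

Initial pass — values computed on the first demand:
  D2 = 4 * 4 = 16
  E5 = 16 + 4 = 20
  A2 = MAX(4, 20) = 20
  F7 = ABS(20) = 20
  E7 = MIN(20, 20) = 20
  A6 = MAX(20, 20) = 20
  D5 = 20 * 20 = 400
  D7 = ABS(20) = 20
  E10 = MAX(20, 400) = 400
  E3 = 400 * 20 = 8000

Second demand — change propagation:
  D2: re-runs because D12 4->-5; D12 4->-5; new result 25.
  E5: re-runs because D2 16->25; D12 4->-5; new result 20 (unchanged).
  A2: re-runs because D12 4->-5; new result 20 (unchanged).
  F7: re-examined; everything it read last time is the same (E5 unchanged) — cache 20 kept, no run.
  E7: re-examined; everything it read last time is the same (E5 unchanged, F7 unchanged) — cache 20 kept, no run.
  A6: re-examined; everything it read last time is the same (E7 unchanged, A2 unchanged) — cache 20 kept, no run.
  D5: re-examined; everything it read last time is the same (A2 unchanged, E7 unchanged) — cache 400 kept, no run.
  D7: re-examined; everything it read last time is the same (A6 unchanged) — cache 20 kept, no run.
  E10: re-examined; everything it read last time is the same (D7 unchanged, D5 unchanged) — cache 400 kept, no run.
  E3: re-examined; everything it read last time is the same (E10 unchanged, E7 unchanged) — cache 8000 kept, no run.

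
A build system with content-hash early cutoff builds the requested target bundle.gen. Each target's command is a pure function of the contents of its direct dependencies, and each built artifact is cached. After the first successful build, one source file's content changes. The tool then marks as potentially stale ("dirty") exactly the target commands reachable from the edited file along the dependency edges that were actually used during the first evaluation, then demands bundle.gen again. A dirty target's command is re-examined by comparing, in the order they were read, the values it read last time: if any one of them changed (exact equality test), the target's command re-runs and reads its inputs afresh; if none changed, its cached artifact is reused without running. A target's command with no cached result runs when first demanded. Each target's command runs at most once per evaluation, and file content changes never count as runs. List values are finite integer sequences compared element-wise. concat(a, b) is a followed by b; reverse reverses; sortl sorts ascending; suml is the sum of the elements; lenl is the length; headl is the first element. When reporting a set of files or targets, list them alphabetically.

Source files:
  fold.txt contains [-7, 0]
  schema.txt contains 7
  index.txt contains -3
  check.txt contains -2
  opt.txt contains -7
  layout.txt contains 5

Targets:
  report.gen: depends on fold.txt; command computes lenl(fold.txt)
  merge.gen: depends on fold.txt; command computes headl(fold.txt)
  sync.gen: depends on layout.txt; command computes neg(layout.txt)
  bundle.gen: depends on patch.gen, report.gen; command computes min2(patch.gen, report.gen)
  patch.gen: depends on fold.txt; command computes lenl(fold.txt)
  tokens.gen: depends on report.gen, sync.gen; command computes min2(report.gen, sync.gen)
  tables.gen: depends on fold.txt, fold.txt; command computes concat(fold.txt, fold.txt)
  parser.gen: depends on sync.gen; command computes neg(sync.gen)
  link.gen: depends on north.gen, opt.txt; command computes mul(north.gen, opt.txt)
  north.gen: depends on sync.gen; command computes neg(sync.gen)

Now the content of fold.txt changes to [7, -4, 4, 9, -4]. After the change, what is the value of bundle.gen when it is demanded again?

First evaluation (everything demanded from the output):
  patch.gen = lenl([-7, 0]) = 2
  report.gen = lenl([-7, 0]) = 2
  bundle.gen = min2(2, 2) = 2

Propagation after the edit:
  patch.gen: runs — fold.txt [-7, 0]->[7, -4, 4, 9, -4]; result 5.
  report.gen: runs — fold.txt [-7, 0]->[7, -4, 4, 9, -4]; result 5.
  bundle.gen: runs — patch.gen 2->5; report.gen 2->5; result 5.

New value of bundle.gen: 5.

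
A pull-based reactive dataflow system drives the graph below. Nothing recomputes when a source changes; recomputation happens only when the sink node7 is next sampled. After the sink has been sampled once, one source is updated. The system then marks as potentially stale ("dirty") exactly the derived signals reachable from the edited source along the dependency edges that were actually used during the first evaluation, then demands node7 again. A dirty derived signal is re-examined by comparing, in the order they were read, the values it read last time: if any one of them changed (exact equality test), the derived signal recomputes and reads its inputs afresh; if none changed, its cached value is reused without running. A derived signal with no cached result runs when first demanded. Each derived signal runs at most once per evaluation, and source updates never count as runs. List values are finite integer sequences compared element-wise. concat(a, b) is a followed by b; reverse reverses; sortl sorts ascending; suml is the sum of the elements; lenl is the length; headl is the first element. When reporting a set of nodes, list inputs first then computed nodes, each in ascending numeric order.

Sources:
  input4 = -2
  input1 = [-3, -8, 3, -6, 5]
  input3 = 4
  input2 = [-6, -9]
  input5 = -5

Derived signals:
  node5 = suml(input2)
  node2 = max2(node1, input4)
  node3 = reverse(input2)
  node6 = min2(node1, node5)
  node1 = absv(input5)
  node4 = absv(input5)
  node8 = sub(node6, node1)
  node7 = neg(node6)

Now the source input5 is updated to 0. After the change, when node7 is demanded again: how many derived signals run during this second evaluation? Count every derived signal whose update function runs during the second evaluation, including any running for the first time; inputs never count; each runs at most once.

Derived signals that run: node1, node6 — 2 in total.
Key observation: the change is absorbed at node6 — it re-runs but produces the same value, and the output's value is unchanged.

First evaluation (everything demanded from the output):
  node1 = absv(-5) = 5
  node5 = suml([-6, -9]) = -15
  node6 = min2(5, -15) = -15
  node7 = neg(-15) = 15

Propagation after the edit:
  node1: runs — input5 -5->0; result 0.
  node6: runs — node1 5->0; result -15 (same value as before).
  node7: checked — values it read are unchanged (node6 unchanged); reused cached 15 without running.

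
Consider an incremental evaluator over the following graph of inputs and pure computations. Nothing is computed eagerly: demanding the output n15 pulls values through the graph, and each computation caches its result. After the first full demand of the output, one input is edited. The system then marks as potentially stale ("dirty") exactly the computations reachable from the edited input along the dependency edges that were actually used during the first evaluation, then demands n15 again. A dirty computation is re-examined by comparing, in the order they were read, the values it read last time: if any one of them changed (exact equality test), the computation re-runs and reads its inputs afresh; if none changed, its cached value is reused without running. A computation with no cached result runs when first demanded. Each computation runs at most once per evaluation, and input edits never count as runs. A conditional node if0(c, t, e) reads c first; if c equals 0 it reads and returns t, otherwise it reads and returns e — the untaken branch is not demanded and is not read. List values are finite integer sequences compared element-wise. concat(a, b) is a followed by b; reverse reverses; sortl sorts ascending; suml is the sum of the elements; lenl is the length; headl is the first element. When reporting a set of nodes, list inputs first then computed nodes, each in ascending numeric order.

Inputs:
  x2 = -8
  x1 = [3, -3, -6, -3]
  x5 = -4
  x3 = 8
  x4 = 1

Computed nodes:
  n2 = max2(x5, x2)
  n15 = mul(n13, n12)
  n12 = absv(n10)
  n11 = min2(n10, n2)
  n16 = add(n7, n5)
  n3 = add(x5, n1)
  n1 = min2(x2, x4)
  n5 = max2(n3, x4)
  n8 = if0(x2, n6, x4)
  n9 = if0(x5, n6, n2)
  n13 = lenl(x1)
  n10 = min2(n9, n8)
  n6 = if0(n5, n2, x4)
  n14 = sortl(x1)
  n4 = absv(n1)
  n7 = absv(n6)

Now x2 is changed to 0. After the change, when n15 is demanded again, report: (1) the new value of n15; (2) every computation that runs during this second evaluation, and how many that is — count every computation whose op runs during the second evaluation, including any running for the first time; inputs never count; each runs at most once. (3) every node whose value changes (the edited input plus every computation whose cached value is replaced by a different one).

n15 now evaluates to 0.
Run set: n1, n2, n3, n5, n6, n8, n9, n10, n12, n15 (10 run).
Changed values: x2, n2, n9, n10, n12, n15.
The important point: the flipped condition pulls in fresh nodes; n1, n3, n5, n6 run for the first time.

Initial pass — values computed on the first demand:
  n2 = max2(-4, -8) = -4
  n8 = if0(x2=-8 -> else branch x4) = 1
  n9 = if0(x5=-4 -> else branch n2) = -4
  n10 = min2(-4, 1) = -4
  n12 = absv(-4) = 4
  n13 = lenl([3, -3, -6, -3]) = 4
  n15 = mul(4, 4) = 16

Second demand — change propagation:
  n1: newly demanded (no cache) — executes and yields 0.
  n2: re-runs because x2 -8->0; new result 0.
  n3: newly demanded (no cache) — executes and yields -4.
  n5: newly demanded (no cache) — executes and yields 1.
  n6: newly demanded (no cache) — executes and yields 1.
  n8: re-runs because x2 -8->0; new result 1 (unchanged).
  n9: re-runs because n2 -4->0; new result 0.
  n10: re-runs because n9 -4->0; new result 0.
  n12: re-runs because n10 -4->0; new result 0.
  n15: re-runs because n12 4->0; new result 0.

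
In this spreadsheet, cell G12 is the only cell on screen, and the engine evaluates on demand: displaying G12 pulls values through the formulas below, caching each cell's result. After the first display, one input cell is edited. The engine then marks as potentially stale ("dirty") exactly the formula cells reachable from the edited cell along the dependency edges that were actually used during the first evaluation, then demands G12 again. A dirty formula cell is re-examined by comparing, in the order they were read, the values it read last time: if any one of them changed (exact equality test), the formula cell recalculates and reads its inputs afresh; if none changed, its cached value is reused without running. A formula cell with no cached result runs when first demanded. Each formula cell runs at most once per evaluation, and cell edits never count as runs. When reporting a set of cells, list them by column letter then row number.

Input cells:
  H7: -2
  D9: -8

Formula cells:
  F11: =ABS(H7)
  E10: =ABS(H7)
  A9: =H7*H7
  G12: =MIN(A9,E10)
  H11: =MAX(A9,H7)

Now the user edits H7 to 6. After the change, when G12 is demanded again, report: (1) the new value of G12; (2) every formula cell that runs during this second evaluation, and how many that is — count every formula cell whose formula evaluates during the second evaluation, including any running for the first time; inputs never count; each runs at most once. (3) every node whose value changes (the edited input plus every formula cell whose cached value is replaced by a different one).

Initial pass — values computed on the first demand:
  A9 = -2 * -2 = 4
  E10 = ABS(-2) = 2
  G12 = MIN(4, 2) = 2

Second demand — change propagation:
  A9: re-runs because H7 -2->6; H7 -2->6; new result 36.
  E10: re-runs because H7 -2->6; new result 6.
  G12: re-runs because A9 4->36; E10 2->6; new result 6.

G12 now evaluates to 6.
Run set: A9, E10, G12 (3 run).
Changed values: A9, E10, G12, H7.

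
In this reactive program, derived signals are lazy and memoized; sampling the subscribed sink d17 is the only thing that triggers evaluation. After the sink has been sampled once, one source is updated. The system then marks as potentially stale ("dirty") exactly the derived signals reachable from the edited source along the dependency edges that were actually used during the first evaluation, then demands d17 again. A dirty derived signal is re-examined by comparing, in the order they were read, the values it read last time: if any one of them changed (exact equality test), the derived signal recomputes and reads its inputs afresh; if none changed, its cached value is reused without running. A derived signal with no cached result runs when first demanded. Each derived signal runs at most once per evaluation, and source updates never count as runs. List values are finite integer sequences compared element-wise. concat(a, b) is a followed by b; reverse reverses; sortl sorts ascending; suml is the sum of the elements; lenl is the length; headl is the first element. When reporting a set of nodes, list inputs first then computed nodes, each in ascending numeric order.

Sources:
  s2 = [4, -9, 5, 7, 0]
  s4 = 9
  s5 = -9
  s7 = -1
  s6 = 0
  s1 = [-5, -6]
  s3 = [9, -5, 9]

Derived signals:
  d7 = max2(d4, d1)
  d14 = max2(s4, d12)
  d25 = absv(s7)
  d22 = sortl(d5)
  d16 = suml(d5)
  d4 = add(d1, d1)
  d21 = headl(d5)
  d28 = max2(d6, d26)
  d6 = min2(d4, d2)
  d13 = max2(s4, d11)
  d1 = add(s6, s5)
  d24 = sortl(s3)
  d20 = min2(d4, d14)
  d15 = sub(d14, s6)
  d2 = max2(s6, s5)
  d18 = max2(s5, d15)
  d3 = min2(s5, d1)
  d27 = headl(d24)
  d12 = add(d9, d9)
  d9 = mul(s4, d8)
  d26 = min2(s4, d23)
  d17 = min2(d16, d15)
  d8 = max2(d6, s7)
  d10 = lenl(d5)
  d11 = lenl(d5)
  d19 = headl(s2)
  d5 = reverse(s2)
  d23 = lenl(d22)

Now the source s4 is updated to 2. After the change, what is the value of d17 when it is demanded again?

First demand of the output computes:
  d1 = add(0, -9) = -9
  d2 = max2(0, -9) = 0
  d4 = add(-9, -9) = -18
  d5 = reverse([4, -9, 5, 7, 0]) = [0, 7, 5, -9, 4]
  d6 = min2(-18, 0) = -18
  d8 = max2(-18, -1) = -1
  d9 = mul(9, -1) = -9
  d12 = add(-9, -9) = -18
  d14 = max2(9, -18) = 9
  d15 = sub(9, 0) = 9
  d16 = suml([0, 7, 5, -9, 4]) = 7
  d17 = min2(7, 9) = 7

After the edit, cleaning proceeds:
  d9: a read changed (s4 9->2) — executes, giving -2.
  d12: a read changed (d9 -9->-2; d9 -9->-2) — executes, giving -4.
  d14: a read changed (s4 9->2; d12 -18->-4) — executes, giving 2.
  d15: a read changed (d14 9->2) — executes, giving 2.
  d17: a read changed (d15 9->2) — executes, giving 2.

Demanding d17 again yields 2.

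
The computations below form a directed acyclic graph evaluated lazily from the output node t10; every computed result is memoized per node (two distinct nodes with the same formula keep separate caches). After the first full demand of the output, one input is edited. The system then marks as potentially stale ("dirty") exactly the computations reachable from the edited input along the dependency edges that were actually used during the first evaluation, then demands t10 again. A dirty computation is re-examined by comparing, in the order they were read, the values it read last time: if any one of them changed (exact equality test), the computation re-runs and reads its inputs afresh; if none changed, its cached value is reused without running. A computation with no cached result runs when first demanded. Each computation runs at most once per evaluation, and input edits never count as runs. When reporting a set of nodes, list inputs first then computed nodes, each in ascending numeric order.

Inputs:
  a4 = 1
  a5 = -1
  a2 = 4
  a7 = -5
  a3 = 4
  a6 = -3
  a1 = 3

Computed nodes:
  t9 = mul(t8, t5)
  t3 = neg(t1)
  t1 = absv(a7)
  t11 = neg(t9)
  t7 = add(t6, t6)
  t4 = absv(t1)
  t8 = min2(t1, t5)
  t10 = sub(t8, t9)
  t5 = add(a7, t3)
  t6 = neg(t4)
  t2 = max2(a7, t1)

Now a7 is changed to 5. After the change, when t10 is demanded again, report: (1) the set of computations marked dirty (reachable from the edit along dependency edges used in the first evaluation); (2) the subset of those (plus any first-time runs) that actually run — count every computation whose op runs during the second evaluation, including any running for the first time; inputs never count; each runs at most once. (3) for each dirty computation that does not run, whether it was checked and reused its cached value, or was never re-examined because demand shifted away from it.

The edit dirties: t1, t3, t5, t8, t9, t10.
5 computations run: t1, t5, t8, t9, t10.
Cache hits after checking: t3.
Note where the cutoff bites: t3 is checked, finds nothing changed, and keeps its cache.

First demand of the output computes:
  t1 = absv(-5) = 5
  t3 = neg(5) = -5
  t5 = add(-5, -5) = -10
  t8 = min2(5, -10) = -10
  t9 = mul(-10, -10) = 100
  t10 = sub(-10, 100) = -110

After the edit, cleaning proceeds:
  t1: a read changed (a7 -5->5) — executes, giving 5 — identical to its old value.
  t3: dirty, but its reads are unchanged (t1 unchanged); cached -5 stands.
  t5: a read changed (a7 -5->5) — executes, giving 0.
  t8: a read changed (t5 -10->0) — executes, giving 0.
  t9: a read changed (t8 -10->0; t5 -10->0) — executes, giving 0.
  t10: a read changed (t8 -10->0; t9 100->0) — executes, giving 0.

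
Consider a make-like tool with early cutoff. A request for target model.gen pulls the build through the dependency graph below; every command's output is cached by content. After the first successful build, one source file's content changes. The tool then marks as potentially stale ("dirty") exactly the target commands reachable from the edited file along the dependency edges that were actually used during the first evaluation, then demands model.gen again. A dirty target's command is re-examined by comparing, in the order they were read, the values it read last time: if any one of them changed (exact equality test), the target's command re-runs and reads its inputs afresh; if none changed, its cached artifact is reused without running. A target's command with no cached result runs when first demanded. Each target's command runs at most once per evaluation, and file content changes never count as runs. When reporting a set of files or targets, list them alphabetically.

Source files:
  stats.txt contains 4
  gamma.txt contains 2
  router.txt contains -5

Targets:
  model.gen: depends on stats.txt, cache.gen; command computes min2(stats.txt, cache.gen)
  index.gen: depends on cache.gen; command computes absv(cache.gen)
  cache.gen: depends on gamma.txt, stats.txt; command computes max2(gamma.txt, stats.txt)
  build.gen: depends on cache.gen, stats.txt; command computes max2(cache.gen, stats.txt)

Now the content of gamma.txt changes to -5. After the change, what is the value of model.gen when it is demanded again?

First demand of the output computes:
  cache.gen = max2(2, 4) = 4
  model.gen = min2(4, 4) = 4

After the edit, cleaning proceeds:
  cache.gen: a read changed (gamma.txt 2->-5) — executes, giving 4 — identical to its old value.
  model.gen: dirty, but its reads are unchanged (stats.txt unchanged, cache.gen unchanged); cached 4 stands.

Note the absorption at cache.gen: it re-runs yet its value is the same, leaving the output's value untouched.

Demanding model.gen again yields 4.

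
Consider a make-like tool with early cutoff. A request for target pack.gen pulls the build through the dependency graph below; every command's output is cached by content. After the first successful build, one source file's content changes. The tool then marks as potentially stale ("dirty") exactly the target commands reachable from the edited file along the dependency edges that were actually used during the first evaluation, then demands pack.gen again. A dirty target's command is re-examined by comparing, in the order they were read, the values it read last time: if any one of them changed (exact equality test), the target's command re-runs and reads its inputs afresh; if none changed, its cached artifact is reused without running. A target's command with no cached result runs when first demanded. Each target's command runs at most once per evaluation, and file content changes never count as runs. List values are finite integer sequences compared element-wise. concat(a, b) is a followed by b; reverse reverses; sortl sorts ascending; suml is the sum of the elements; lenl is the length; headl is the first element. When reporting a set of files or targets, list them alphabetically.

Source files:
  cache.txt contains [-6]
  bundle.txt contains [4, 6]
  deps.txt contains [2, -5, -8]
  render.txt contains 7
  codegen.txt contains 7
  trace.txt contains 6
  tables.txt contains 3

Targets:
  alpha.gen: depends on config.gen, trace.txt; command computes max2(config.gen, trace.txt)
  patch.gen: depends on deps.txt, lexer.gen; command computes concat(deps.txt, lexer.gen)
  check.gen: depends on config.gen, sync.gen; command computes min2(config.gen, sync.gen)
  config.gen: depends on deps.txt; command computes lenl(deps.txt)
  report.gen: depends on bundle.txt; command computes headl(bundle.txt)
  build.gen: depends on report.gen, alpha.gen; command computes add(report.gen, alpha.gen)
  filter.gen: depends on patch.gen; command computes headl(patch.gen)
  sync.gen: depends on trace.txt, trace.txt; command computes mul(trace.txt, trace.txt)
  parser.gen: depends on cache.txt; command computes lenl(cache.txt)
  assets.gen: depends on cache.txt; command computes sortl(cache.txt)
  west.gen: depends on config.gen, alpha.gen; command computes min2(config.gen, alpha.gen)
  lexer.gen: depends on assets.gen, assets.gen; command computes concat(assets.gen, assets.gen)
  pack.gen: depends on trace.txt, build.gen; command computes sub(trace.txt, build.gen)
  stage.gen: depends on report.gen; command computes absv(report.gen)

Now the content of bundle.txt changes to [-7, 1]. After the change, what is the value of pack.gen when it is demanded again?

Demanding pack.gen again yields 7.

First demand of the output computes:
  config.gen = lenl([2, -5, -8]) = 3
  alpha.gen = max2(3, 6) = 6
  report.gen = headl([4, 6]) = 4
  build.gen = add(4, 6) = 10
  pack.gen = sub(6, 10) = -4

After the edit, cleaning proceeds:
  report.gen: a read changed (bundle.txt [4, 6]->[-7, 1]) — executes, giving -7.
  build.gen: a read changed (report.gen 4->-7) — executes, giving -1.
  pack.gen: a read changed (build.gen 10->-1) — executes, giving 7.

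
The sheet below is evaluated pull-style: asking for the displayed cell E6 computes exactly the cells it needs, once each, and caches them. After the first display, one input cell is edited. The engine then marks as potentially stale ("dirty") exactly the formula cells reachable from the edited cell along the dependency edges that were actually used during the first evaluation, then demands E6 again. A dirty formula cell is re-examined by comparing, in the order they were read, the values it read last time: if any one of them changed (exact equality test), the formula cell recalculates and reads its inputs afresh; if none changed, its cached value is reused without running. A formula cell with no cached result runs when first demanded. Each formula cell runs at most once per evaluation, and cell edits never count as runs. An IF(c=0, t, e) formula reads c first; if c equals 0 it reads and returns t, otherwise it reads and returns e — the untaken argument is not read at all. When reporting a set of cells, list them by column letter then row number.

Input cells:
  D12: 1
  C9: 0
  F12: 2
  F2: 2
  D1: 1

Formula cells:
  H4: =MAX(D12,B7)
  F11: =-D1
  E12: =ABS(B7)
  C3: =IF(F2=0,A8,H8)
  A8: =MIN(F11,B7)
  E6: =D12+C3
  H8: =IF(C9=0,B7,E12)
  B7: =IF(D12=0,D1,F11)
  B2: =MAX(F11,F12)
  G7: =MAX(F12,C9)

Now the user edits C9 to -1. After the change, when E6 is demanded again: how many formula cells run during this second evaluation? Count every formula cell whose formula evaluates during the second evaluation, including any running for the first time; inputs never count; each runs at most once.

4 formula cells run: C3, E6, E12, H8.
Note the branch switch — E12 had no cache and runs now for the first time.

First demand of the output computes:
  F11 = -(1) = -1
  B7 = IF(D12=0: D12=1 -> else branch F11) = -1
  H8 = IF(C9=0: C9=0 -> then branch B7) = -1
  C3 = IF(F2=0: F2=2 -> else branch H8) = -1
  E6 = 1 + -1 = 0

After the edit, cleaning proceeds:
  E12: had never run; runs now, result 1.
  H8: a read changed (C9 0->-1) — executes, giving 1.
  C3: a read changed (H8 -1->1) — executes, giving 1.
  E6: a read changed (C3 -1->1) — executes, giving 2.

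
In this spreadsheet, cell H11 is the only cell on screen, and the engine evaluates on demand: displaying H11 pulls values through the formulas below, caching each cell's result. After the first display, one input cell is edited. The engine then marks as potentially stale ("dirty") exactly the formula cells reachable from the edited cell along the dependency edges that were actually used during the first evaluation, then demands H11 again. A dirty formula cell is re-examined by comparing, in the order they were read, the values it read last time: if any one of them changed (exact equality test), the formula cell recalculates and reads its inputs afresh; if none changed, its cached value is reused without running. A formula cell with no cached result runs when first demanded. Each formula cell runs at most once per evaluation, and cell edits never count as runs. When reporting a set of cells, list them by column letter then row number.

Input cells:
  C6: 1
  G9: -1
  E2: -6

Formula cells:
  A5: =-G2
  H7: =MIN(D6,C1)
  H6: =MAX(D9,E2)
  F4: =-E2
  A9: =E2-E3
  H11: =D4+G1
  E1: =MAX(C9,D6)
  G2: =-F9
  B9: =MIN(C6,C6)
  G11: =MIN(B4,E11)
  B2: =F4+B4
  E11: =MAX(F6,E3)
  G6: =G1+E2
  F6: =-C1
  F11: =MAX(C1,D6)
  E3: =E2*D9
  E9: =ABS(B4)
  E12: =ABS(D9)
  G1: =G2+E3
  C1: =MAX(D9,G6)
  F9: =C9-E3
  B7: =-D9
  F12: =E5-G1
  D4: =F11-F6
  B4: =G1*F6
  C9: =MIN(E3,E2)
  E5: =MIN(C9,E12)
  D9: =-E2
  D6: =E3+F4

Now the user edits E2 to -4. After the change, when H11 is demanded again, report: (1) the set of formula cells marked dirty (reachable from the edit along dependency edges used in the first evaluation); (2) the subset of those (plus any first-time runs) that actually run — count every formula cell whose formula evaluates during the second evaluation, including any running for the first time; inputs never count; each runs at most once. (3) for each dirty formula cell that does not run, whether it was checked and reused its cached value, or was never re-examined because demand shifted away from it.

Dirty set: C1, C9, D4, D6, D9, E3, F4, F6, F9, F11, G1, G2, G6, H11.
Run set: C1, C9, D4, D6, D9, E3, F4, F6, F9, F11, G1, G6, H11 (13 run).
Re-examined without running (cache reused): G2.
The important point: at G2 every value read last time is unchanged, so the dirty flag clears without a run.

Initial pass — values computed on the first demand:
  D9 = -(-6) = 6
  E3 = -6 * 6 = -36
  C9 = MIN(-36, -6) = -36
  F4 = -(-6) = 6
  D6 = -36 + 6 = -30
  F9 = -36 - -36 = 0
  G2 = -(0) = 0
  G1 = 0 + -36 = -36
  G6 = -36 + -6 = -42
  C1 = MAX(6, -42) = 6
  F6 = -(6) = -6
  F11 = MAX(6, -30) = 6
  D4 = 6 - -6 = 12
  H11 = 12 + -36 = -24

Second demand — change propagation:
  D9: re-runs because E2 -6->-4; new result 4.
  E3: re-runs because E2 -6->-4; D9 6->4; new result -16.
  C9: re-runs because E3 -36->-16; E2 -6->-4; new result -16.
  F4: re-runs because E2 -6->-4; new result 4.
  D6: re-runs because E3 -36->-16; F4 6->4; new result -12.
  F9: re-runs because C9 -36->-16; E3 -36->-16; new result 0 (unchanged).
  G2: re-examined; everything it read last time is the same (F9 unchanged) — cache 0 kept, no run.
  G1: re-runs because E3 -36->-16; new result -16.
  G6: re-runs because G1 -36->-16; E2 -6->-4; new result -20.
  C1: re-runs because D9 6->4; G6 -42->-20; new result 4.
  F6: re-runs because C1 6->4; new result -4.
  F11: re-runs because C1 6->4; D6 -30->-12; new result 4.
  D4: re-runs because F11 6->4; F6 -6->-4; new result 8.
  H11: re-runs because D4 12->8; G1 -36->-16; new result -8.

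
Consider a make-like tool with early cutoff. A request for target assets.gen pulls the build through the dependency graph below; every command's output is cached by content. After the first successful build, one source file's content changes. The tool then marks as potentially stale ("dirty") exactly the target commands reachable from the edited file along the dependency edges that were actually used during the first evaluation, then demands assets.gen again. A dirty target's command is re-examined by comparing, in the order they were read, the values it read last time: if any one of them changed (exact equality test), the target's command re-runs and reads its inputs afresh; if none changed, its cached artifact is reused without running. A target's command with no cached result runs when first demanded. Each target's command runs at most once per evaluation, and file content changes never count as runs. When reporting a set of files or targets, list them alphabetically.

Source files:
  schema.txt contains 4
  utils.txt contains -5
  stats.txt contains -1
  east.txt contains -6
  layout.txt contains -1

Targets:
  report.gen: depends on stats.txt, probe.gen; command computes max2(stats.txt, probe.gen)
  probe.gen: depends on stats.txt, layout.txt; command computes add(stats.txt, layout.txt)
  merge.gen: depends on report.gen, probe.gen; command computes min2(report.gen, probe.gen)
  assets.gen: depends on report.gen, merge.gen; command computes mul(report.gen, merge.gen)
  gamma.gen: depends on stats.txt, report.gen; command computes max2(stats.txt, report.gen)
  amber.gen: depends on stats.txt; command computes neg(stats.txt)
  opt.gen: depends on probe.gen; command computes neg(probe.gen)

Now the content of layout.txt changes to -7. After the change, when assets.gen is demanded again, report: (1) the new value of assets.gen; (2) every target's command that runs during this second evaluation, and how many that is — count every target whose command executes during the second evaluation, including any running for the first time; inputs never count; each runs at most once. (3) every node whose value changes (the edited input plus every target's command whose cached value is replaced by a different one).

Demanding assets.gen again yields 8.
4 target commands run: assets.gen, merge.gen, probe.gen, report.gen.
The nodes whose values change: assets.gen, layout.txt, merge.gen, probe.gen.

First demand of the output computes:
  probe.gen = add(-1, -1) = -2
  report.gen = max2(-1, -2) = -1
  merge.gen = min2(-1, -2) = -2
  assets.gen = mul(-1, -2) = 2

After the edit, cleaning proceeds:
  probe.gen: a read changed (layout.txt -1->-7) — executes, giving -8.
  report.gen: a read changed (probe.gen -2->-8) — executes, giving -1 — identical to its old value.
  merge.gen: a read changed (probe.gen -2->-8) — executes, giving -8.
  assets.gen: a read changed (merge.gen -2->-8) — executes, giving 8.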